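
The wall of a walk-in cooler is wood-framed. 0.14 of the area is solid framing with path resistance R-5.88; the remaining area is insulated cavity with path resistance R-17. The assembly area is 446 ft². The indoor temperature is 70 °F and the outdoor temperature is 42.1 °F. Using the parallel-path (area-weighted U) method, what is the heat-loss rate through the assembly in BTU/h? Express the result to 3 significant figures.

U_eff = 0.86/17 + 0.14/5.88 = 0.05059 + 0.02381 = 0.0744
R_eff = 1/U_eff = 13.44 ft²·°F·h/BTU
Q = 446 × (70 − 42.1) / 13.44 = 925.8 BTU/h

926 BTU/h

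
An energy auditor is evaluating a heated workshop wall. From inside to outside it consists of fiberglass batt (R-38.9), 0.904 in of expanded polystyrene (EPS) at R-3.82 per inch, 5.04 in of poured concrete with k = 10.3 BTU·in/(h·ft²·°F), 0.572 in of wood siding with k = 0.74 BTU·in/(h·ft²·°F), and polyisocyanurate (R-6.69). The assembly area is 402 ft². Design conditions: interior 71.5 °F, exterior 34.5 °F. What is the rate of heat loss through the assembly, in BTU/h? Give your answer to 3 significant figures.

296 BTU/h

0.904 × 3.82 = 3.453
5.04/10.3 = 0.4893
0.572/0.74 = 0.773
R_total = 38.9 + 3.453 + 0.4893 + 0.773 + 6.69 = 50.31 ft²·°F·h/BTU
Q = A·ΔT/R = 402 × (71.5 − 34.5) / 50.31 = 295.7 BTU/h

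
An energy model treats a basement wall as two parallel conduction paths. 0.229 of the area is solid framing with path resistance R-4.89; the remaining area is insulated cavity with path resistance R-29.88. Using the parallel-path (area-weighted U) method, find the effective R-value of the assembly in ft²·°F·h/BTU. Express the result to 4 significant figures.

13.77 ft²·°F·h/BTU

U_eff = 0.771/29.88 + 0.229/4.89 = 0.025803 + 0.04683 = 0.072633
R_eff = 1/U_eff = 13.768 ft²·°F·h/BTU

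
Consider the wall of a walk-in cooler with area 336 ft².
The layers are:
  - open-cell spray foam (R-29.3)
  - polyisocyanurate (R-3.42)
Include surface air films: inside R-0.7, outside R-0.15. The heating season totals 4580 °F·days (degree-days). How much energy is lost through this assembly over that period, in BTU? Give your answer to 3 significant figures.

1100000 BTU

R_total = 0.7 + 29.3 + 3.42 + 0.15 = 33.57 ft²·°F·h/BTU
E = A × HDD × 24 / R = 336 × 4580 × 24 / 33.57 = 1100000 BTU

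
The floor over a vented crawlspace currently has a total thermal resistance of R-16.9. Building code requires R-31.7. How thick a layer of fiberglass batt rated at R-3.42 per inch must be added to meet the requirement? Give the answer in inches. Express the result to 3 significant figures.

4.33 in

ΔR = 31.7 − 16.9 = 14.8 ft²·°F·h/BTU
L = ΔR / (R/in) = 14.8/3.42 = 4.327 in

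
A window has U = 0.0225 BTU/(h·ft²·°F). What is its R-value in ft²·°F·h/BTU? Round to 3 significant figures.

R = 1/U = 1/0.0225 = 44.44

44.4 ft²·°F·h/BTU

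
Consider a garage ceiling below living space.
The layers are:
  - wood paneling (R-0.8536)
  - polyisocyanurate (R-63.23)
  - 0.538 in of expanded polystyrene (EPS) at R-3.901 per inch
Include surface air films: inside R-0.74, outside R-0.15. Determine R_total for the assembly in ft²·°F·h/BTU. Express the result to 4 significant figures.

67.07 ft²·°F·h/BTU

0.538 × 3.901 = 2.0987
R_total = 0.74 + 0.8536 + 63.23 + 2.0987 + 0.15 = 67.072 ft²·°F·h/BTU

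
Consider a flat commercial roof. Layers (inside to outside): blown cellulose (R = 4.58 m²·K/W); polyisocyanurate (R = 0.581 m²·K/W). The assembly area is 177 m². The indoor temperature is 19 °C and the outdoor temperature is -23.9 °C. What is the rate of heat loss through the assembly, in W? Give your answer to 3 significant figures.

R_total = 4.58 + 0.581 = 5.161 m²·K/W
Q = A·ΔT/R = 177 × (19 − (-23.9)) / 5.161 = 1471 W

1470 W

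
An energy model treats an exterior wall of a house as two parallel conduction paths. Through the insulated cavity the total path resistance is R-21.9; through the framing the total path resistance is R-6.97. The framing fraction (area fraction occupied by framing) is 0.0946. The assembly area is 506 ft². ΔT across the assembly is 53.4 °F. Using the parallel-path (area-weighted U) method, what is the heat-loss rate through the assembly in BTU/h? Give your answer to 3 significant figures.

1480 BTU/h

U_eff = 0.9054/21.9 + 0.0946/6.97 = 0.04134 + 0.01357 = 0.05491
R_eff = 1/U_eff = 18.21 ft²·°F·h/BTU
Q = 506 × 53.4 / 18.21 = 1484 BTU/h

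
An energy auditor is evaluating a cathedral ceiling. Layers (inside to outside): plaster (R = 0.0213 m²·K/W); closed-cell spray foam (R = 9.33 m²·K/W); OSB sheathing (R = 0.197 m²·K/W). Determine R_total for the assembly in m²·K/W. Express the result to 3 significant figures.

9.55 m²·K/W

R_total = 0.0213 + 9.33 + 0.197 = 9.548 m²·K/W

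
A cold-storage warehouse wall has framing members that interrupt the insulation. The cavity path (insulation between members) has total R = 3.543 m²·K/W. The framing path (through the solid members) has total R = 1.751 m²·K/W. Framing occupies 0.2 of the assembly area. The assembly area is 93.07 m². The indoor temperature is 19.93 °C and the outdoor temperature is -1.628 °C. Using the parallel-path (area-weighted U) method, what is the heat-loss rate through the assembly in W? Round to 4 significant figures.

682.2 W

U_eff = 0.8/3.543 + 0.2/1.751 = 0.2258 + 0.11422 = 0.34002
R_eff = 1/U_eff = 2.941 m²·K/W
Q = 93.07 × (19.93 − (-1.628)) / 2.941 = 682.21 W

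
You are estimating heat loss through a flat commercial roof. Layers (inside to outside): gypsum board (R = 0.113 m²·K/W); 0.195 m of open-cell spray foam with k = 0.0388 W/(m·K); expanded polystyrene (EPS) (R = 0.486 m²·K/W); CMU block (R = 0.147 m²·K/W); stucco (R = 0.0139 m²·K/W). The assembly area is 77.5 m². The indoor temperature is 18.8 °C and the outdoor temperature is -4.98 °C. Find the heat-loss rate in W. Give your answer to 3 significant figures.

319 W

0.195/0.0388 = 5.026
R_total = 0.113 + 5.026 + 0.486 + 0.147 + 0.0139 = 5.786 m²·K/W
Q = A·ΔT/R = 77.5 × (18.8 − (-4.98)) / 5.786 = 318.5 W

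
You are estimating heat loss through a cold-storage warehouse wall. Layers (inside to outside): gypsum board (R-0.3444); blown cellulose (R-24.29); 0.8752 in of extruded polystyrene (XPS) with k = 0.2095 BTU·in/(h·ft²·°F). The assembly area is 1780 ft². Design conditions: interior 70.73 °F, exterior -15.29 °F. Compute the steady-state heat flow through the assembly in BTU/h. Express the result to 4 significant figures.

0.8752/0.2095 = 4.1776
R_total = 0.3444 + 24.29 + 4.1776 = 28.812 ft²·°F·h/BTU
Q = A·ΔT/R = 1780 × (70.73 − (-15.29)) / 28.812 = 5314.3 BTU/h

5314 BTU/h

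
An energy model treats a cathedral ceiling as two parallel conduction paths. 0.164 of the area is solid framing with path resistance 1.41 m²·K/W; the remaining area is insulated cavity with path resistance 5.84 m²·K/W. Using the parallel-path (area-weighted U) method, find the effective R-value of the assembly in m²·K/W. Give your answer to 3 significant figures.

U_eff = 0.836/5.84 + 0.164/1.41 = 0.1432 + 0.1163 = 0.2595
R_eff = 1/U_eff = 3.854 m²·K/W

3.85 m²·K/W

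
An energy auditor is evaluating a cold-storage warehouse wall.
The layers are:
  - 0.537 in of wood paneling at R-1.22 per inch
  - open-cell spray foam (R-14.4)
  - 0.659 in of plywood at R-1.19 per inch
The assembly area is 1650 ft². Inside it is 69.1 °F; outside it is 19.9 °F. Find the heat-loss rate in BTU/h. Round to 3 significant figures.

0.537 × 1.22 = 0.6551
0.659 × 1.19 = 0.7842
R_total = 0.6551 + 14.4 + 0.7842 = 15.84 ft²·°F·h/BTU
Q = A·ΔT/R = 1650 × (69.1 − 19.9) / 15.84 = 5125 BTU/h

5130 BTU/h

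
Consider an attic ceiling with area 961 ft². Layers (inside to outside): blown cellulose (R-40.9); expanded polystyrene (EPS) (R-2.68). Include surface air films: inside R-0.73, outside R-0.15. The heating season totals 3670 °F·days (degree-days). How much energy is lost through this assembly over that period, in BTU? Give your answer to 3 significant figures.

R_total = 0.73 + 40.9 + 2.68 + 0.15 = 44.46 ft²·°F·h/BTU
E = A × HDD × 24 / R = 961 × 3670 × 24 / 44.46 = 1904000 BTU

1900000 BTU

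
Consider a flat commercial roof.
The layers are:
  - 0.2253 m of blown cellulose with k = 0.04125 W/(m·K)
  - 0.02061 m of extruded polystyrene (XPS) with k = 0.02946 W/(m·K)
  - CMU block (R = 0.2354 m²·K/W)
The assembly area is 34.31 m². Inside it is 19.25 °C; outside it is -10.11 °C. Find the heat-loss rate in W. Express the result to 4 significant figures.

157.5 W

0.2253/0.04125 = 5.4618
0.02061/0.02946 = 0.69959
R_total = 5.4618 + 0.69959 + 0.2354 = 6.3968 m²·K/W
Q = A·ΔT/R = 34.31 × (19.25 − (-10.11)) / 6.3968 = 157.48 W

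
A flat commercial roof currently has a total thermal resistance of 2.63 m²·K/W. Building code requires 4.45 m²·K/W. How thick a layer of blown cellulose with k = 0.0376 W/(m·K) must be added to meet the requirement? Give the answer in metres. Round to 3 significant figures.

ΔR = 4.45 − 2.63 = 1.82 m²·K/W
L = ΔR × k = 1.82 × 0.0376 = 0.06843 m

0.0684 m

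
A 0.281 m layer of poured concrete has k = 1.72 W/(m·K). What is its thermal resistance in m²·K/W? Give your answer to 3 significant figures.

0.163 m²·K/W

R = L/k = 0.281/1.72 = 0.1634 m²·K/W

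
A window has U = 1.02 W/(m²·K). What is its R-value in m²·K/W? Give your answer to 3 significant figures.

R = 1/U = 1/1.02 = 0.9804

0.980 m²·K/W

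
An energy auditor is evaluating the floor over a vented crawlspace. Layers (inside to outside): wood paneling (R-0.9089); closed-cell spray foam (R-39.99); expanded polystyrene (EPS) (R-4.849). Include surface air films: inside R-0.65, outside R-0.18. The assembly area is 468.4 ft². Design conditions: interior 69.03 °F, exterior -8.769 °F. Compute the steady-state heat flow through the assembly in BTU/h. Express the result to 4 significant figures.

R_total = 0.65 + 0.9089 + 39.99 + 4.849 + 0.18 = 46.578 ft²·°F·h/BTU
Q = A·ΔT/R = 468.4 × (69.03 − (-8.769)) / 46.578 = 782.37 BTU/h

782.4 BTU/h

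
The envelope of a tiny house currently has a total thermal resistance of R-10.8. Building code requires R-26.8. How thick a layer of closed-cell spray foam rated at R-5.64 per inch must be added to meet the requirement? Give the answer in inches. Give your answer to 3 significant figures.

2.84 in

ΔR = 26.8 − 10.8 = 16 ft²·°F·h/BTU
L = ΔR / (R/in) = 16/5.64 = 2.837 in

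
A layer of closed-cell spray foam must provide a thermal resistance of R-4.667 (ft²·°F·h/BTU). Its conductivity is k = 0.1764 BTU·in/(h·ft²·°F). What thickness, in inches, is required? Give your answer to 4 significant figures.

0.8233 in

L = R × k = 4.667 × 0.1764 = 0.82326 in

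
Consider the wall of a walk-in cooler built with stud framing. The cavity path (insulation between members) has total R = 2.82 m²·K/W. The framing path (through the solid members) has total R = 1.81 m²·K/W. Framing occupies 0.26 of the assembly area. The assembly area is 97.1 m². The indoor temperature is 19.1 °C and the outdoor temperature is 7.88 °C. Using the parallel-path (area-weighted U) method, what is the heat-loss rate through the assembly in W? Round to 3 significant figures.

U_eff = 0.74/2.82 + 0.26/1.81 = 0.2624 + 0.1436 = 0.4061
R_eff = 1/U_eff = 2.463 m²·K/W
Q = 97.1 × (19.1 − 7.88) / 2.463 = 442.4 W

442 W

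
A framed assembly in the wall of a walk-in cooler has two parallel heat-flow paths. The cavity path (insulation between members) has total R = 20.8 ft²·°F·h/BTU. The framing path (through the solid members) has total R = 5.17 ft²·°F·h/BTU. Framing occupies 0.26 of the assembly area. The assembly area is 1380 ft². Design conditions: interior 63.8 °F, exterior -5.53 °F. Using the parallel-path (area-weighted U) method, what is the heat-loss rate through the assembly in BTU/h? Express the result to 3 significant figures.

8220 BTU/h

U_eff = 0.74/20.8 + 0.26/5.17 = 0.03558 + 0.05029 = 0.08587
R_eff = 1/U_eff = 11.65 ft²·°F·h/BTU
Q = 1380 × (63.8 − (-5.53)) / 11.65 = 8215 BTU/h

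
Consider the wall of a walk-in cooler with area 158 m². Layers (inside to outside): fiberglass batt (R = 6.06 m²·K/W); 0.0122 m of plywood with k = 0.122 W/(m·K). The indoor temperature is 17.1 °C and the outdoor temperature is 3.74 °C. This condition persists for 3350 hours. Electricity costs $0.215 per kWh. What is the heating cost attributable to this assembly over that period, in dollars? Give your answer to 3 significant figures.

247 dollars

0.0122/0.122 = 0.1
R_total = 6.06 + 0.1 = 6.16 m²·K/W
Q = 158 × (17.1 − 3.74) / 6.16 = 342.7 W
E = 342.7 W × 3350 h / 1000 = 1148 kWh
Cost = 1148 × 0.215 = $246.8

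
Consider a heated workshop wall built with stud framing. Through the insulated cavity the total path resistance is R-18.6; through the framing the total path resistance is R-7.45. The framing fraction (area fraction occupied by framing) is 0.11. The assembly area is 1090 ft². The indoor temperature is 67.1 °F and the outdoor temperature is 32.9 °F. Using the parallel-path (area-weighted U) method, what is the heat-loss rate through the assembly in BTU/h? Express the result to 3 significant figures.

U_eff = 0.89/18.6 + 0.11/7.45 = 0.04785 + 0.01477 = 0.06261
R_eff = 1/U_eff = 15.97 ft²·°F·h/BTU
Q = 1090 × (67.1 − 32.9) / 15.97 = 2334 BTU/h

2330 BTU/h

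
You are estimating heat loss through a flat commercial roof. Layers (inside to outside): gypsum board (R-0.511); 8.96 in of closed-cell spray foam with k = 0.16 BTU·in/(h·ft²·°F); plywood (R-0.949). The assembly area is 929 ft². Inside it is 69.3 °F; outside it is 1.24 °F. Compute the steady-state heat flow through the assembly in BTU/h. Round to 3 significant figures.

1100 BTU/h

8.96/0.16 = 56
R_total = 0.511 + 56 + 0.949 = 57.46 ft²·°F·h/BTU
Q = A·ΔT/R = 929 × (69.3 − 1.24) / 57.46 = 1100 BTU/h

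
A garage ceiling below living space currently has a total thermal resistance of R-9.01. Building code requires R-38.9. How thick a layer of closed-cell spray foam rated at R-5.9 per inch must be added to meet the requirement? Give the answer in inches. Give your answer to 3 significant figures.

ΔR = 38.9 − 9.01 = 29.89 ft²·°F·h/BTU
L = ΔR / (R/in) = 29.89/5.9 = 5.066 in

5.07 in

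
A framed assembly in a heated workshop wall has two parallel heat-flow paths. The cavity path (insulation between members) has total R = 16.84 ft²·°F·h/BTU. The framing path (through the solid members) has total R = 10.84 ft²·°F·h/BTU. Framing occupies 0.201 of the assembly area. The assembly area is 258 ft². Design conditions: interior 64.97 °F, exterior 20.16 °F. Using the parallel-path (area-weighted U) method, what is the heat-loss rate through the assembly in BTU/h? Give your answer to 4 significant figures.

762.9 BTU/h

U_eff = 0.799/16.84 + 0.201/10.84 = 0.047447 + 0.018542 = 0.065989
R_eff = 1/U_eff = 15.154 ft²·°F·h/BTU
Q = 258 × (64.97 − 20.16) / 15.154 = 762.9 BTU/h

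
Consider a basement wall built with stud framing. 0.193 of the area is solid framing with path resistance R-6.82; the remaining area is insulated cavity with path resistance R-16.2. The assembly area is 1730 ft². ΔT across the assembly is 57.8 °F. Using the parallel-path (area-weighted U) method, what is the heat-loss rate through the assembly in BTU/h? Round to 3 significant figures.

U_eff = 0.807/16.2 + 0.193/6.82 = 0.04981 + 0.0283 = 0.07811
R_eff = 1/U_eff = 12.8 ft²·°F·h/BTU
Q = 1730 × 57.8 / 12.8 = 7811 BTU/h

7810 BTU/h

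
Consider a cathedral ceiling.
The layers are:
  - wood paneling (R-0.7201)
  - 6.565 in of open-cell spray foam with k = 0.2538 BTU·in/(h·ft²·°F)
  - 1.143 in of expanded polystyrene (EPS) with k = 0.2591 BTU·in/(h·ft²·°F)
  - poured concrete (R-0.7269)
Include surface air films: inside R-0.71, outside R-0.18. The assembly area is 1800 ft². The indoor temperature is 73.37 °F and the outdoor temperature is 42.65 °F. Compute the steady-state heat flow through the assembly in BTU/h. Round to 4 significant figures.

6.565/0.2538 = 25.867
1.143/0.2591 = 4.4114
R_total = 0.71 + 0.7201 + 25.867 + 4.4114 + 0.7269 + 0.18 = 32.615 ft²·°F·h/BTU
Q = A·ΔT/R = 1800 × (73.37 − 42.65) / 32.615 = 1695.4 BTU/h

1695 BTU/h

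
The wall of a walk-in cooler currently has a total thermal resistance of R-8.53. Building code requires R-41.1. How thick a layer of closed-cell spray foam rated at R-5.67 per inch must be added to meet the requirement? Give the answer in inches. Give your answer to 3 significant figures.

5.74 in

ΔR = 41.1 − 8.53 = 32.57 ft²·°F·h/BTU
L = ΔR / (R/in) = 32.57/5.67 = 5.744 in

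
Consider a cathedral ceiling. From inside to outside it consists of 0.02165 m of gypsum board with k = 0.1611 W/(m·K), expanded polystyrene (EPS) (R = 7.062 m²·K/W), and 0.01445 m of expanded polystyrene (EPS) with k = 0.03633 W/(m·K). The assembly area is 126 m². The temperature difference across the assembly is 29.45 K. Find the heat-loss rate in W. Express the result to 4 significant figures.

488.6 W

0.02165/0.1611 = 0.13439
0.01445/0.03633 = 0.39774
R_total = 0.13439 + 7.062 + 0.39774 = 7.5941 m²·K/W
Q = A·ΔT/R = 126 × 29.45 / 7.5941 = 488.63 W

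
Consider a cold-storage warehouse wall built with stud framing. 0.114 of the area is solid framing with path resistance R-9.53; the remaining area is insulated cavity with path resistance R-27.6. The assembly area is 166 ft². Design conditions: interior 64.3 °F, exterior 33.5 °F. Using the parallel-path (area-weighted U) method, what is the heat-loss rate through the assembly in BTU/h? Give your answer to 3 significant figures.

U_eff = 0.886/27.6 + 0.114/9.53 = 0.0321 + 0.01196 = 0.04406
R_eff = 1/U_eff = 22.69 ft²·°F·h/BTU
Q = 166 × (64.3 − 33.5) / 22.69 = 225.3 BTU/h

225 BTU/h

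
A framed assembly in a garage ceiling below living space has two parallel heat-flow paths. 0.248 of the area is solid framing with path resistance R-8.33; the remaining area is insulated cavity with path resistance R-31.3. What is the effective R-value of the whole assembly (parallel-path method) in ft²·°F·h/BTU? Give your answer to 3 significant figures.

18.6 ft²·°F·h/BTU

U_eff = 0.752/31.3 + 0.248/8.33 = 0.02403 + 0.02977 = 0.0538
R_eff = 1/U_eff = 18.59 ft²·°F·h/BTU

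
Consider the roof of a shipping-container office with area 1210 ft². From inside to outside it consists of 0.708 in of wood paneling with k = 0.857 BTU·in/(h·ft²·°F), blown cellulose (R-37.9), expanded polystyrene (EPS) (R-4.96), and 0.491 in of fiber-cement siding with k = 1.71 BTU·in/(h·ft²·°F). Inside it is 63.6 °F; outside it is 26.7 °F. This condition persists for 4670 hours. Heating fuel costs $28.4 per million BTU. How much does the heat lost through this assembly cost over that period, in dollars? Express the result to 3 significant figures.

135 dollars

0.708/0.857 = 0.8261
0.491/1.71 = 0.2871
R_total = 0.8261 + 37.9 + 4.96 + 0.2871 = 43.97 ft²·°F·h/BTU
Q = 1210 × (63.6 − 26.7) / 43.97 = 1015 BTU/h
E = 1015 × 4670 = 4742000 BTU
Cost = 4742000/10⁶ × 28.4 = $134.7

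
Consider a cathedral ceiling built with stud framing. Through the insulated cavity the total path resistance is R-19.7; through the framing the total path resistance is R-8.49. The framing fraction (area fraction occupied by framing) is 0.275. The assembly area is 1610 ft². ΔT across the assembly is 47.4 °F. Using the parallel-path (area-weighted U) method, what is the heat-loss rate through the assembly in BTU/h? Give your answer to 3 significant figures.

U_eff = 0.725/19.7 + 0.275/8.49 = 0.0368 + 0.03239 = 0.06919
R_eff = 1/U_eff = 14.45 ft²·°F·h/BTU
Q = 1610 × 47.4 / 14.45 = 5280 BTU/h

5280 BTU/h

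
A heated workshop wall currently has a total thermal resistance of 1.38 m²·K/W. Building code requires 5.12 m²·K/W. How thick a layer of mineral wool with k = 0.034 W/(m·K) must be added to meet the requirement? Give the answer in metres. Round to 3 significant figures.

0.127 m

ΔR = 5.12 − 1.38 = 3.74 m²·K/W
L = ΔR × k = 3.74 × 0.034 = 0.1272 m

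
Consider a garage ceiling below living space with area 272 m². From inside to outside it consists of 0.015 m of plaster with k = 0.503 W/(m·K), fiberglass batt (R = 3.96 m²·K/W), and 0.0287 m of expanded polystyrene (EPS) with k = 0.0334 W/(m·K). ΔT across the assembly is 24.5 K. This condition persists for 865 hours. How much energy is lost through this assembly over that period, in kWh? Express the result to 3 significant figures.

1190 kWh

0.015/0.503 = 0.02982
0.0287/0.0334 = 0.8593
R_total = 0.02982 + 3.96 + 0.8593 = 4.849 m²·K/W
Q = 272 × 24.5 / 4.849 = 1374 W
E = 1374 W × 865 h / 1000 = 1189 kWh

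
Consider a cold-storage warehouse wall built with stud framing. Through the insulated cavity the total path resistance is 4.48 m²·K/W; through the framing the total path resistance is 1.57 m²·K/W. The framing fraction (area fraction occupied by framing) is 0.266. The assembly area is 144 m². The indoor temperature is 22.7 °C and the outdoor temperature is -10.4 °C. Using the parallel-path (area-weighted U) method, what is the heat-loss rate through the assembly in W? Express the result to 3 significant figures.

1590 W

U_eff = 0.734/4.48 + 0.266/1.57 = 0.1638 + 0.1694 = 0.3333
R_eff = 1/U_eff = 3.001 m²·K/W
Q = 144 × (22.7 − (-10.4)) / 3.001 = 1588 W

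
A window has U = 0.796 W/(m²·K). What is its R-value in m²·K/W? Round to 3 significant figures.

R = 1/U = 1/0.796 = 1.256

1.26 m²·K/W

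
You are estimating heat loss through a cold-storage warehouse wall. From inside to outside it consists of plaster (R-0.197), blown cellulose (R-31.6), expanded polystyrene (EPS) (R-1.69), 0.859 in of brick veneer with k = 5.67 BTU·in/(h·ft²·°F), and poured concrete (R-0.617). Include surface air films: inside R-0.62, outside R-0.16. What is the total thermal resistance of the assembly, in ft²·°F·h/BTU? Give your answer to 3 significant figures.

35.0 ft²·°F·h/BTU

0.859/5.67 = 0.1515
R_total = 0.62 + 0.197 + 31.6 + 1.69 + 0.1515 + 0.617 + 0.16 = 35.04 ft²·°F·h/BTU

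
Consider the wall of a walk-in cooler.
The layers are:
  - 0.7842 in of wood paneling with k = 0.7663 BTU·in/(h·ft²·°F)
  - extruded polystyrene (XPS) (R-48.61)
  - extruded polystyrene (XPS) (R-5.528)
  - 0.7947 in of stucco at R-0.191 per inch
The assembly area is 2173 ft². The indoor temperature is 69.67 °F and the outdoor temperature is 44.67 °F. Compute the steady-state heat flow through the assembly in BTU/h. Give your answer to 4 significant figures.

982.1 BTU/h

0.7842/0.7663 = 1.0234
0.7947 × 0.191 = 0.15179
R_total = 1.0234 + 48.61 + 5.528 + 0.15179 = 55.313 ft²·°F·h/BTU
Q = A·ΔT/R = 2173 × (69.67 − 44.67) / 55.313 = 982.14 BTU/h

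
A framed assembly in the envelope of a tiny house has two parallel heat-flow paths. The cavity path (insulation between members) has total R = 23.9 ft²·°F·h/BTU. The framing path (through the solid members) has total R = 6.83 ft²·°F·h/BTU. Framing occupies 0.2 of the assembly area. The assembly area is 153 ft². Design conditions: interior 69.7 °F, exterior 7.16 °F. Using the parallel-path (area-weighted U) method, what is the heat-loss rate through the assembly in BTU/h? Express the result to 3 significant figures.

600 BTU/h

U_eff = 0.8/23.9 + 0.2/6.83 = 0.03347 + 0.02928 = 0.06276
R_eff = 1/U_eff = 15.93 ft²·°F·h/BTU
Q = 153 × (69.7 − 7.16) / 15.93 = 600.5 BTU/h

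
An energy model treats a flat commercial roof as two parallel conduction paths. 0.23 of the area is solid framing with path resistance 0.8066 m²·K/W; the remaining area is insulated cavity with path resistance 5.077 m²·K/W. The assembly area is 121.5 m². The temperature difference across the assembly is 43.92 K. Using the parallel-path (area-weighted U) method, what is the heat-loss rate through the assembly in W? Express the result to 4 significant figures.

U_eff = 0.77/5.077 + 0.23/0.8066 = 0.15166 + 0.28515 = 0.43681
R_eff = 1/U_eff = 2.2893 m²·K/W
Q = 121.5 × 43.92 / 2.2893 = 2331 W

2331 W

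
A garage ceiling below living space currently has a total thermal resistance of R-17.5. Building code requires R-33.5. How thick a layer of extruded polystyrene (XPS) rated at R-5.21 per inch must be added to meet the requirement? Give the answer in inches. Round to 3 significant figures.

3.07 in

ΔR = 33.5 − 17.5 = 16 ft²·°F·h/BTU
L = ΔR / (R/in) = 16/5.21 = 3.071 in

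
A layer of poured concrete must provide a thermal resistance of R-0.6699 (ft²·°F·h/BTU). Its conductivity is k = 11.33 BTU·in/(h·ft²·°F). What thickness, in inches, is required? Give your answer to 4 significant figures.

7.590 in

L = R × k = 0.6699 × 11.33 = 7.59 in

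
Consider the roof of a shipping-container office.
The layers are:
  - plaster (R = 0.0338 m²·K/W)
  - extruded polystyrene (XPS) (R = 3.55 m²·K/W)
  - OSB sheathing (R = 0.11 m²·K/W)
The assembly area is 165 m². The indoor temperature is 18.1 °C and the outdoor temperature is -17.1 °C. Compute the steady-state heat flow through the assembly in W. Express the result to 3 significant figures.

1570 W

R_total = 0.0338 + 3.55 + 0.11 = 3.694 m²·K/W
Q = A·ΔT/R = 165 × (18.1 − (-17.1)) / 3.694 = 1572 W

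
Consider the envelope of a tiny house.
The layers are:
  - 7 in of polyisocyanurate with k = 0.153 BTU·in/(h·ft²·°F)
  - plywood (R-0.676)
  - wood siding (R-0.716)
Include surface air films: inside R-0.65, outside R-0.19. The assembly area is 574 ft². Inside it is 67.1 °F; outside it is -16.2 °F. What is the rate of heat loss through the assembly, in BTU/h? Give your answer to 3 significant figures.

7/0.153 = 45.75
R_total = 0.65 + 45.75 + 0.676 + 0.716 + 0.19 = 47.98 ft²·°F·h/BTU
Q = A·ΔT/R = 574 × (67.1 − (-16.2)) / 47.98 = 996.5 BTU/h

996 BTU/h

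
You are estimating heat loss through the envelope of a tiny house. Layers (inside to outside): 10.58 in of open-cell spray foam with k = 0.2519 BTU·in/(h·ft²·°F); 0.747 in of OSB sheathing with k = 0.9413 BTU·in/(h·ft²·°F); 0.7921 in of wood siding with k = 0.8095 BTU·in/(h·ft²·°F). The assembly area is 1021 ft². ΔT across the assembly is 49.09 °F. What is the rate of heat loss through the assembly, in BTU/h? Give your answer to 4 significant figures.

10.58/0.2519 = 42.001
0.747/0.9413 = 0.79358
0.7921/0.8095 = 0.97851
R_total = 42.001 + 0.79358 + 0.97851 = 43.773 ft²·°F·h/BTU
Q = A·ΔT/R = 1021 × 49.09 / 43.773 = 1145 BTU/h

1145 BTU/h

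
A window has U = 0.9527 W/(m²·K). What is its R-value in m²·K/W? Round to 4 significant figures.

1.050 m²·K/W

R = 1/U = 1/0.9527 = 1.0496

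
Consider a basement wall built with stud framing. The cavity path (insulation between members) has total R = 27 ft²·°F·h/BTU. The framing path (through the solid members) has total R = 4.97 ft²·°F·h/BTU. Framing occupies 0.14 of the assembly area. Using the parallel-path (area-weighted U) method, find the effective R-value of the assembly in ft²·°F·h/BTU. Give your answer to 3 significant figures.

U_eff = 0.86/27 + 0.14/4.97 = 0.03185 + 0.02817 = 0.06002
R_eff = 1/U_eff = 16.66 ft²·°F·h/BTU

16.7 ft²·°F·h/BTU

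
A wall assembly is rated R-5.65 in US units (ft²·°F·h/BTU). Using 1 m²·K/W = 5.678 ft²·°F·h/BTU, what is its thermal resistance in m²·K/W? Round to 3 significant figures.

R_SI = 5.65/5.678 = 0.9951

0.995 m²·K/W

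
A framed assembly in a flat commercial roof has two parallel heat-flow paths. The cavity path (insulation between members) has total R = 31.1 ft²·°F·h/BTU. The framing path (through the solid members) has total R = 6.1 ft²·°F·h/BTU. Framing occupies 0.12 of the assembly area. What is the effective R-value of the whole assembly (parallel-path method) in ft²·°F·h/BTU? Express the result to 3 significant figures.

20.8 ft²·°F·h/BTU

U_eff = 0.88/31.1 + 0.12/6.1 = 0.0283 + 0.01967 = 0.04797
R_eff = 1/U_eff = 20.85 ft²·°F·h/BTU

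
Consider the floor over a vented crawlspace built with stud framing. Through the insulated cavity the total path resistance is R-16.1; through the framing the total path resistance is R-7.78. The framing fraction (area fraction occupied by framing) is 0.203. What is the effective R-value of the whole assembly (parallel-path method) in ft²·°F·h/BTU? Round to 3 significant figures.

13.2 ft²·°F·h/BTU

U_eff = 0.797/16.1 + 0.203/7.78 = 0.0495 + 0.02609 = 0.0756
R_eff = 1/U_eff = 13.23 ft²·°F·h/BTU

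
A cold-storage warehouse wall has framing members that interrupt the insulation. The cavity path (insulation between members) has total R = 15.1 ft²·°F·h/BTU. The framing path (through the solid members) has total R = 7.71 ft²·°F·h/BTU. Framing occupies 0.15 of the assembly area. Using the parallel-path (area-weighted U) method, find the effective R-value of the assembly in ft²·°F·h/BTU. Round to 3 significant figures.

U_eff = 0.85/15.1 + 0.15/7.71 = 0.05629 + 0.01946 = 0.07575
R_eff = 1/U_eff = 13.2 ft²·°F·h/BTU

13.2 ft²·°F·h/BTU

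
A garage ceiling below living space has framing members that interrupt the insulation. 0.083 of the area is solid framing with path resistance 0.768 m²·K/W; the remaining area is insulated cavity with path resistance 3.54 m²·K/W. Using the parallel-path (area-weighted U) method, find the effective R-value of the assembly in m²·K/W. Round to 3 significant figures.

2.72 m²·K/W

U_eff = 0.917/3.54 + 0.083/0.768 = 0.259 + 0.1081 = 0.3671
R_eff = 1/U_eff = 2.724 m²·K/W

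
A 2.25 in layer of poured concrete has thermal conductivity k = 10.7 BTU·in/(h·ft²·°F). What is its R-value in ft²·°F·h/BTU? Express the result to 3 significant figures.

R = L/k = 2.25/10.7 = 0.2103 ft²·°F·h/BTU

0.210 ft²·°F·h/BTU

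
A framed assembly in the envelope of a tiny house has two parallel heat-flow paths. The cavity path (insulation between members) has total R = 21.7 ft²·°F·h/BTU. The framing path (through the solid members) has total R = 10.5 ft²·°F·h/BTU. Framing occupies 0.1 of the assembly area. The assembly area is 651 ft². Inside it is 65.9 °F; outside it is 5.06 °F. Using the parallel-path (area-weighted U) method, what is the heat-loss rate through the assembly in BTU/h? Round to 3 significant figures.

2020 BTU/h

U_eff = 0.9/21.7 + 0.1/10.5 = 0.04147 + 0.009524 = 0.051
R_eff = 1/U_eff = 19.61 ft²·°F·h/BTU
Q = 651 × (65.9 − 5.06) / 19.61 = 2020 BTU/h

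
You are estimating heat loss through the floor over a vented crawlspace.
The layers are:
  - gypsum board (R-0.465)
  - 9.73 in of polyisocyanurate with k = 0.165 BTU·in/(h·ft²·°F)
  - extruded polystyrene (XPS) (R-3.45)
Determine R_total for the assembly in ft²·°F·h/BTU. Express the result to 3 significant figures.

9.73/0.165 = 58.97
R_total = 0.465 + 58.97 + 3.45 = 62.88 ft²·°F·h/BTU

62.9 ft²·°F·h/BTU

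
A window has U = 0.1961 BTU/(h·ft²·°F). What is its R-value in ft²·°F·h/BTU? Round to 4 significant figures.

5.099 ft²·°F·h/BTU

R = 1/U = 1/0.1961 = 5.0994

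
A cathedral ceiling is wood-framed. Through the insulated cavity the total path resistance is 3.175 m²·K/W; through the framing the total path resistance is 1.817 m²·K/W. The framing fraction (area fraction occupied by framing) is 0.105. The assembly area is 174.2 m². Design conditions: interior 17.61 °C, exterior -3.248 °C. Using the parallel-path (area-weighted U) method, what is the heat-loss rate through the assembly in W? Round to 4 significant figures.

1234 W

U_eff = 0.895/3.175 + 0.105/1.817 = 0.28189 + 0.057788 = 0.33968
R_eff = 1/U_eff = 2.944 m²·K/W
Q = 174.2 × (17.61 − (-3.248)) / 2.944 = 1234.2 W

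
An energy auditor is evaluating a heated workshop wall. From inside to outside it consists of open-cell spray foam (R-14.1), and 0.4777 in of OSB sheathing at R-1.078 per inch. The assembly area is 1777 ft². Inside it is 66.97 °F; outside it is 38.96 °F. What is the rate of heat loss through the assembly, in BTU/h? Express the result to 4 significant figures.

3406 BTU/h

0.4777 × 1.078 = 0.51496
R_total = 14.1 + 0.51496 = 14.615 ft²·°F·h/BTU
Q = A·ΔT/R = 1777 × (66.97 − 38.96) / 14.615 = 3405.7 BTU/h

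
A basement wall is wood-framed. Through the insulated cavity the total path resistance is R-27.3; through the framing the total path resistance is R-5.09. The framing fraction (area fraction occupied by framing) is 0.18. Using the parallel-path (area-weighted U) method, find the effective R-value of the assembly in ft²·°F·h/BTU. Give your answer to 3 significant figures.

15.3 ft²·°F·h/BTU

U_eff = 0.82/27.3 + 0.18/5.09 = 0.03004 + 0.03536 = 0.0654
R_eff = 1/U_eff = 15.29 ft²·°F·h/BTU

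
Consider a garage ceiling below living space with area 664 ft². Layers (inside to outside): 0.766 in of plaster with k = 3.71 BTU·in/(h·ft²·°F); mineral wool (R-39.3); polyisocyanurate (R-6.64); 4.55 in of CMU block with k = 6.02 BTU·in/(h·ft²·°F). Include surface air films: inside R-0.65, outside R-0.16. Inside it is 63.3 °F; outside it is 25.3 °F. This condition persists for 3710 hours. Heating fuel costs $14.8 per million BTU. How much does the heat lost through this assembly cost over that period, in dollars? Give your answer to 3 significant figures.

29.0 dollars

0.766/3.71 = 0.2065
4.55/6.02 = 0.7558
R_total = 0.65 + 0.2065 + 39.3 + 6.64 + 0.7558 + 0.16 = 47.71 ft²·°F·h/BTU
Q = 664 × (63.3 − 25.3) / 47.71 = 528.8 BTU/h
E = 528.8 × 3710 = 1962000 BTU
Cost = 1962000/10⁶ × 14.8 = $29.04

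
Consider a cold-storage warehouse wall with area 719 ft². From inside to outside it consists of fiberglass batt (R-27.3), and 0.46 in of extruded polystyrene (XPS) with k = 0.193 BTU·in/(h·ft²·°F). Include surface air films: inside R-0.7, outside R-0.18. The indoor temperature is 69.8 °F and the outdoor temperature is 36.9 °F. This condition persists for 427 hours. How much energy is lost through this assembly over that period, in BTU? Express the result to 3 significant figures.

0.46/0.193 = 2.383
R_total = 0.7 + 27.3 + 2.383 + 0.18 = 30.56 ft²·°F·h/BTU
Q = 719 × (69.8 − 36.9) / 30.56 = 774 BTU/h
E = 774 × 427 = 330500 BTU

330000 BTU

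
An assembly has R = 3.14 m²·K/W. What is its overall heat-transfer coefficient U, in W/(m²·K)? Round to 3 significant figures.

0.318 W/(m²·K)

U = 1/R = 1/3.14 = 0.3185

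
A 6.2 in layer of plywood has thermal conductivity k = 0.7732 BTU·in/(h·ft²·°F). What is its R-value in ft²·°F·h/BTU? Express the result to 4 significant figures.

8.019 ft²·°F·h/BTU

R = L/k = 6.2/0.7732 = 8.0186 ft²·°F·h/BTU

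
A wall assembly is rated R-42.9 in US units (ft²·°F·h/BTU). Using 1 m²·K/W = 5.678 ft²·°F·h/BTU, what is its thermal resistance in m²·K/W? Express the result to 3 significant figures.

R_SI = 42.9/5.678 = 7.555

7.56 m²·K/W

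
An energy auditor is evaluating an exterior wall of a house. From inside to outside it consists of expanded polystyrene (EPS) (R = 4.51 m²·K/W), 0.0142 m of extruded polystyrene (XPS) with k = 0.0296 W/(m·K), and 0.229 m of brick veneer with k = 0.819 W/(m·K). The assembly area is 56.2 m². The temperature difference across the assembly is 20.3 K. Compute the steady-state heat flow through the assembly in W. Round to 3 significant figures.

217 W

0.0142/0.0296 = 0.4797
0.229/0.819 = 0.2796
R_total = 4.51 + 0.4797 + 0.2796 = 5.269 m²·K/W
Q = A·ΔT/R = 56.2 × 20.3 / 5.269 = 216.5 W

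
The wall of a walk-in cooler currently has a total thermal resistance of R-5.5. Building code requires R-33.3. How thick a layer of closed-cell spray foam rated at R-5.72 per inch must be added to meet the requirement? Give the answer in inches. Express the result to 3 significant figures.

4.86 in

ΔR = 33.3 − 5.5 = 27.8 ft²·°F·h/BTU
L = ΔR / (R/in) = 27.8/5.72 = 4.86 in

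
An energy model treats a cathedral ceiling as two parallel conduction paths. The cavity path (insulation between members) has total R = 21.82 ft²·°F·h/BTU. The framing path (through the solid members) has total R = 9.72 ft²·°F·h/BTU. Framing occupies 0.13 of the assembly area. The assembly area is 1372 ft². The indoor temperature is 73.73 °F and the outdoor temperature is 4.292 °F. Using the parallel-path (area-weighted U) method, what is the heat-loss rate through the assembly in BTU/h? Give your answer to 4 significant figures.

5073 BTU/h

U_eff = 0.87/21.82 + 0.13/9.72 = 0.039872 + 0.013374 = 0.053246
R_eff = 1/U_eff = 18.781 ft²·°F·h/BTU
Q = 1372 × (73.73 − 4.292) / 18.781 = 5072.7 BTU/h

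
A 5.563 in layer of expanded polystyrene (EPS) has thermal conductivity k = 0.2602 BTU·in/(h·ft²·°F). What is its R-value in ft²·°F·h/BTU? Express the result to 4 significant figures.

R = L/k = 5.563/0.2602 = 21.38 ft²·°F·h/BTU

21.38 ft²·°F·h/BTU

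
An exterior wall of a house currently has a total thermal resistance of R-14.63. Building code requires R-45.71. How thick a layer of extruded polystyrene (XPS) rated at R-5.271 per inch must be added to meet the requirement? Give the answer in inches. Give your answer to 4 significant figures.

5.896 in

ΔR = 45.71 − 14.63 = 31.08 ft²·°F·h/BTU
L = ΔR / (R/in) = 31.08/5.271 = 5.8964 in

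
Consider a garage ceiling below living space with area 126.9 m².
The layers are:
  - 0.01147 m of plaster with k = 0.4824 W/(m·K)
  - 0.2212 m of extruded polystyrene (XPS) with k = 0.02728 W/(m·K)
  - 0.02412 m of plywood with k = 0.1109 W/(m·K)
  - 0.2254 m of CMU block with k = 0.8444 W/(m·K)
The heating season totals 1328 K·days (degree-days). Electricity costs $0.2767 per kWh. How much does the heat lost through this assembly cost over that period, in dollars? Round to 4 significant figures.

0.01147/0.4824 = 0.023777
0.2212/0.02728 = 8.1085
0.02412/0.1109 = 0.21749
0.2254/0.8444 = 0.26694
R_total = 0.023777 + 8.1085 + 0.21749 + 0.26694 = 8.6167 m²·K/W
E = A × HDD × 24 / R / 1000 = 126.9 × 1328 × 24 / 8.6167 / 1000 = 469.39 kWh
Cost = 469.39 × 0.2767 = $129.88

129.9 dollars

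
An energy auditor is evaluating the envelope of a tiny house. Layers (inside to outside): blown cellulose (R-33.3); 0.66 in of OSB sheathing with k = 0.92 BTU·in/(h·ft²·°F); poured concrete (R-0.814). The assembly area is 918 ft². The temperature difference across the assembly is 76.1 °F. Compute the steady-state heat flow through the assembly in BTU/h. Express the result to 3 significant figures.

2010 BTU/h

0.66/0.92 = 0.7174
R_total = 33.3 + 0.7174 + 0.814 = 34.83 ft²·°F·h/BTU
Q = A·ΔT/R = 918 × 76.1 / 34.83 = 2006 BTU/h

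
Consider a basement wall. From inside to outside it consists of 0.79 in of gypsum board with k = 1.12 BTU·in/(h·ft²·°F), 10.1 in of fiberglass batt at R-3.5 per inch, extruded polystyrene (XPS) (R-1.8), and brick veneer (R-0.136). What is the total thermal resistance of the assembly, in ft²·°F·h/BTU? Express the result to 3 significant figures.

0.79/1.12 = 0.7054
10.1 × 3.5 = 35.35
R_total = 0.7054 + 35.35 + 1.8 + 0.136 = 37.99 ft²·°F·h/BTU

38.0 ft²·°F·h/BTU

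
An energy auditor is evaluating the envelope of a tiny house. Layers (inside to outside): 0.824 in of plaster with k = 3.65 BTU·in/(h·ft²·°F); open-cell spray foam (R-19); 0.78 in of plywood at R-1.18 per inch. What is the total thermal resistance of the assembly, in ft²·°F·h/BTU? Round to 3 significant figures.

20.1 ft²·°F·h/BTU

0.824/3.65 = 0.2258
0.78 × 1.18 = 0.9204
R_total = 0.2258 + 19 + 0.9204 = 20.15 ft²·°F·h/BTU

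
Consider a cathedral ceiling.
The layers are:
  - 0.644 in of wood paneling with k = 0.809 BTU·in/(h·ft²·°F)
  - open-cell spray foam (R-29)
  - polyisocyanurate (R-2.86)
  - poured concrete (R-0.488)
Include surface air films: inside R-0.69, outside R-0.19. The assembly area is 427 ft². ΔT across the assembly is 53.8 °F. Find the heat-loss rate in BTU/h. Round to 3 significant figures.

0.644/0.809 = 0.796
R_total = 0.69 + 0.796 + 29 + 2.86 + 0.488 + 0.19 = 34.02 ft²·°F·h/BTU
Q = A·ΔT/R = 427 × 53.8 / 34.02 = 675.2 BTU/h

675 BTU/h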